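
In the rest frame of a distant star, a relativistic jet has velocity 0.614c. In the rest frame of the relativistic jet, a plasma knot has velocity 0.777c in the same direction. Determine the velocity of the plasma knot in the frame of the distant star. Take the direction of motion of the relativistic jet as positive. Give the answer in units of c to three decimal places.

With v = 0.614 and u' = 0.777 (in units of c),
u = (u' + v)/(1 + u'v/c²):
u = (0.777 + 0.614) / (1 + 0.777·0.614) = 1.3910/1.4771 = 0.9417
(Galilean addition would give +1.391c, exceeding c.)

0.942c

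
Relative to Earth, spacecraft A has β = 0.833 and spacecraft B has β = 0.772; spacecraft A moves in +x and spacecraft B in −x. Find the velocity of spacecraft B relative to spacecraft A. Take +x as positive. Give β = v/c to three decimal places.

β_A = 0.833, β_B = -0.772.
Transform to A's frame with the inverse velocity-addition law: u' = (u − v)/(1 − uv/c²), taking u = β_B and v = β_A.
u' = (-0.772 − 0.833) / (1 − (0.833)(-0.772)) = -1.6050/1.6431 = -0.9768.

β = -0.977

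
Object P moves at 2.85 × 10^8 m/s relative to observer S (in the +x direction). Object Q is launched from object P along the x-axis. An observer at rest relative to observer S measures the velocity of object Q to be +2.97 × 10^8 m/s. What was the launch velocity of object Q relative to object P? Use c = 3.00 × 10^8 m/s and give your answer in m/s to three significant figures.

v = 0.950c, u = 0.990c.
Invert the composition law: u' = (u − v)/(1 − uv/c²).
u' = (0.990 − 0.950) / (1 − (0.990)(0.950)) = 0.0400/0.0595 = 0.6723.
u' = 0.6723 × 3.00 × 10^8 m/s.

+2.02 × 10^8 m/s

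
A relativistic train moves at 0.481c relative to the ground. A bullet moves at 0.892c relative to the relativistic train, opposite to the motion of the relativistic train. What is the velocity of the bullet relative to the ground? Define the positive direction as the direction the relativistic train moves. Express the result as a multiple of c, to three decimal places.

With v = 0.481 and u' = -0.892 (in units of c),
u = (u' + v)/(1 + u'v/c²):
u = (-0.892 + 0.481) / (1 + (-0.892)·0.481) = -0.4110/0.5709 = -0.7199

-0.720c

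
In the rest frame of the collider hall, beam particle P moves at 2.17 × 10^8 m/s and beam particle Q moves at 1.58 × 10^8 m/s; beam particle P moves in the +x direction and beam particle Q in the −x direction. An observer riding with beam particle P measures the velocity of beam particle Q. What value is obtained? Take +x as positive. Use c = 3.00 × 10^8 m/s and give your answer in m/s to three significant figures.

β_A = 0.723, β_B = -0.527 (dividing each by c = 3.00 × 10^8 m/s).
Transform to A's frame with the inverse velocity-addition law: u' = (u − v)/(1 − uv/c²), taking u = β_B and v = β_A.
u' = (-0.527 − 0.723) / (1 − (0.723)(-0.527)) = -1.2500/1.3810 = -0.9052.
u' = -0.9052 × 3.00 × 10^8 m/s.

-2.72 × 10^8 m/s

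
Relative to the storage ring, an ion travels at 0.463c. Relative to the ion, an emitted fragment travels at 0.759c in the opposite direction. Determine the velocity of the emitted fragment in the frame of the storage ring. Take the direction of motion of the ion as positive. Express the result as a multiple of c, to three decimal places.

With v = 0.463 and u' = -0.759 (in units of c),
u = (u' + v)/(1 + u'v/c²):
u = (-0.759 + 0.463) / (1 + (-0.759)·0.463) = -0.2960/0.6486 = -0.4564

-0.456c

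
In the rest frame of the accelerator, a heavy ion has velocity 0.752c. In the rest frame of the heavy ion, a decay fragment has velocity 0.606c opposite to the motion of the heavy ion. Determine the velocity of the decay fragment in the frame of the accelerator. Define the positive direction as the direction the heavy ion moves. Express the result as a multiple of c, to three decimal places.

With v = 0.752 and u' = -0.606 (in units of c),
u = (u' + v)/(1 + u'v/c²):
u = (-0.606 + 0.752) / (1 + (-0.606)·0.752) = 0.1460/0.5443 = 0.2682

+0.268c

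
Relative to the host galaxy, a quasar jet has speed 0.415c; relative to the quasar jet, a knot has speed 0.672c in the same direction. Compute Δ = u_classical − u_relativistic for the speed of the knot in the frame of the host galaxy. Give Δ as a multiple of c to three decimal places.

Galilean: u_cl = 0.672 + 0.415 = 1.0870.
Relativistic: u_rel = (0.672 + 0.415) / (1 + 0.672·0.415) = 1.0870/1.2789 = 0.8500.
Δ = 1.0870 − 0.8500 = 0.2370.
(The classical prediction exceeds c; the relativistic result does not.)

Δ = 0.237c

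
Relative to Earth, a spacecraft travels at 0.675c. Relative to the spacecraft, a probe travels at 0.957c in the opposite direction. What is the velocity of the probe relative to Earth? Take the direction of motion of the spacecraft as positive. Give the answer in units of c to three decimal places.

-0.797c

With v = 0.675 and u' = -0.957 (in units of c),
u = (u' + v)/(1 + u'v/c²):
u = (-0.957 + 0.675) / (1 + (-0.957)·0.675) = -0.2820/0.3540 = -0.7966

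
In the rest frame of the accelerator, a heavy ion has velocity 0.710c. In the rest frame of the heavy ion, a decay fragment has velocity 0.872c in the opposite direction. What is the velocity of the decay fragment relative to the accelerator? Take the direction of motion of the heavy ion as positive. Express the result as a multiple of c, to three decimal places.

-0.425c

With v = 0.710 and u' = -0.872 (in units of c),
u = (u' + v)/(1 + u'v/c²):
u = (-0.872 + 0.710) / (1 + (-0.872)·0.710) = -0.1620/0.3809 = -0.4253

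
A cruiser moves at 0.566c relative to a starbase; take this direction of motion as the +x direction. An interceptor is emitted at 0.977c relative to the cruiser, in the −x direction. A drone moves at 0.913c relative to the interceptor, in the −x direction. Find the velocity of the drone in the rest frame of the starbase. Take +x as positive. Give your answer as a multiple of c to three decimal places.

Apply u = (u' + v)/(1 + u'v/c²) successively, working outward toward the starbase.
Start: velocity of the cruiser relative to the starbase = 0.5660c.
Compose with the interceptor (u' = -0.977 in the cruiser frame): u_1 = (-0.977 + 0.566) / (1 + (-0.977)·0.566) = -0.4110/0.4470 = -0.9194.
Compose with the drone (u' = -0.913 in the interceptor frame): u_2 = (-0.913 + (-0.919)) / (1 + (-0.913)·(-0.919)) = -1.8324/1.8394 = -0.9962.

-0.996c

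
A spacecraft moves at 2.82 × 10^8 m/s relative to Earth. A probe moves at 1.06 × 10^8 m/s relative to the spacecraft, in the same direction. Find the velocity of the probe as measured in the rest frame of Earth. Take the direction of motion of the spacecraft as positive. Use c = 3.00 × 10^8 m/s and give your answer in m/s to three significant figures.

2.91 × 10^8 m/s

In units of c (dividing by 3.00 × 10^8 m/s): v = 0.940, u' = 0.353.
u = (u' + v)/(1 + u'v/c²):
u = (0.353 + 0.940) / (1 + 0.353·0.940) = 1.2933/1.3321 = 0.9709
(Galilean addition would give +1.293c, exceeding c.)
Converting back: u = 0.9709 × 3.00 × 10^8 m/s.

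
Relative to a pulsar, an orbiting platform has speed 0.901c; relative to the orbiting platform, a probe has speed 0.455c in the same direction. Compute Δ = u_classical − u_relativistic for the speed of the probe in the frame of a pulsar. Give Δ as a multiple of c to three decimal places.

Galilean: u_cl = 0.455 + 0.901 = 1.3560.
Relativistic: u_rel = (0.455 + 0.901) / (1 + 0.455·0.901) = 1.3560/1.4100 = 0.9617.
Δ = 1.3560 − 0.9617 = 0.3943.
(The classical prediction exceeds c; the relativistic result does not.)

Δ = 0.394c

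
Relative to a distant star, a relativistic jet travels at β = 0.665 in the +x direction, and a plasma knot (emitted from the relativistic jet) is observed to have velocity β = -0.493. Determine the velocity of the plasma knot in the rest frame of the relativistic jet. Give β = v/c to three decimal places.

β = -0.872

Invert the composition law: u' = (u − v)/(1 − uv/c²).
u' = (-0.493 − 0.665) / (1 − (-0.493)(0.665)) = -1.1580/1.3278 = -0.8721.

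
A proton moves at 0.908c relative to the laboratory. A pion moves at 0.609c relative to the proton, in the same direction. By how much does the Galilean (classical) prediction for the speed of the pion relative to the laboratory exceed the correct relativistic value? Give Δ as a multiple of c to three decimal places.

Galilean: u_cl = 0.609 + 0.908 = 1.5170.
Relativistic: u_rel = (0.609 + 0.908) / (1 + 0.609·0.908) = 1.5170/1.5530 = 0.9768.
Δ = 1.5170 − 0.9768 = 0.5402.
(The classical prediction exceeds c; the relativistic result does not.)

Δ = 0.540c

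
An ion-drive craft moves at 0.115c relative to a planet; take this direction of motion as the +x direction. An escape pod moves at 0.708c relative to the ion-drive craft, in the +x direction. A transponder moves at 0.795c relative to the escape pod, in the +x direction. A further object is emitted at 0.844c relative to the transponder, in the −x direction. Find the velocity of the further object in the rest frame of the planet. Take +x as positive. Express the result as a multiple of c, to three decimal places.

+0.690c

Apply u = (u' + v)/(1 + u'v/c²) successively, working outward toward the planet.
Start: velocity of the ion-drive craft relative to the planet = 0.1150c.
Compose with the escape pod (u' = 0.708 in the ion-drive craft frame): u_1 = (0.708 + 0.115) / (1 + 0.708·0.115) = 0.8230/1.0814 = 0.7610.
Compose with the transponder (u' = 0.795 in the escape pod frame): u_2 = (0.795 + 0.761) / (1 + 0.795·0.761) = 1.5560/1.6050 = 0.9695.
Compose with the further object (u' = -0.844 in the transponder frame): u_3 = (-0.844 + 0.969) / (1 + (-0.844)·0.969) = 0.1255/0.1818 = 0.6904.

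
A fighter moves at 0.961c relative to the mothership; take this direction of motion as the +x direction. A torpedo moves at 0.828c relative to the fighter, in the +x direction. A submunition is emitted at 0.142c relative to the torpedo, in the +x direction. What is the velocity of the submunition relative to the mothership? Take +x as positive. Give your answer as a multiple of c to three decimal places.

0.997c

Apply u = (u' + v)/(1 + u'v/c²) successively, working outward toward the mothership.
Start: velocity of the fighter relative to the mothership = 0.9610c.
Compose with the torpedo (u' = 0.828 in the fighter frame): u_1 = (0.828 + 0.961) / (1 + 0.828·0.961) = 1.7890/1.7957 = 0.9963.
Compose with the submunition (u' = 0.142 in the torpedo frame): u_2 = (0.142 + 0.996) / (1 + 0.142·0.996) = 1.1383/1.1415 = 0.9972.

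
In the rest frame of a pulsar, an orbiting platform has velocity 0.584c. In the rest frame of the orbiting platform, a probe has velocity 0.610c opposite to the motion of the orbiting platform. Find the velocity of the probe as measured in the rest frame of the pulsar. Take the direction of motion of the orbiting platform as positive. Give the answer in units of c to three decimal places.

-0.040c

With v = 0.584 and u' = -0.610 (in units of c),
u = (u' + v)/(1 + u'v/c²):
u = (-0.610 + 0.584) / (1 + (-0.610)·0.584) = -0.0260/0.6438 = -0.0404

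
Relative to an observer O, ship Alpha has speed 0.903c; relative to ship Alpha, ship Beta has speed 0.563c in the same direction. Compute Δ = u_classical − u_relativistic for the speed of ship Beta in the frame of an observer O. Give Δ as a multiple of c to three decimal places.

Δ = 0.494c

Galilean: u_cl = 0.563 + 0.903 = 1.4660.
Relativistic: u_rel = (0.563 + 0.903) / (1 + 0.563·0.903) = 1.4660/1.5084 = 0.9719.
Δ = 1.4660 − 0.9719 = 0.4941.
(The classical prediction exceeds c; the relativistic result does not.)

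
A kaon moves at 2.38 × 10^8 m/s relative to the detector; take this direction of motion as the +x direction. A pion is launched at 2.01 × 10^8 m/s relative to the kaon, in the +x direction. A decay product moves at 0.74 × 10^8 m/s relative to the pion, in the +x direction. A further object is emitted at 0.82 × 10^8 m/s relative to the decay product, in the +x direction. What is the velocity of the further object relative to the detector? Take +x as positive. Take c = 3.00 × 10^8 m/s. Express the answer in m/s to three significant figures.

2.95 × 10^8 m/s

Apply u = (u' + v)/(1 + u'v/c²) successively, working outward toward the detector.
(Dividing each given speed by c = 3.00 × 10^8 m/s to work in units of c.)
Start: velocity of the kaon relative to the detector = 0.7933c.
Compose with the pion (u' = 0.670 in the kaon frame): u_1 = (0.670 + 0.793) / (1 + 0.670·0.793) = 1.4633/1.5315 = 0.9555.
Compose with the decay product (u' = 0.247 in the pion frame): u_2 = (0.247 + 0.955) / (1 + 0.247·0.955) = 1.2021/1.2357 = 0.9729.
Compose with the further object (u' = 0.273 in the decay product frame): u_3 = (0.273 + 0.973) / (1 + 0.273·0.973) = 1.2462/1.2659 = 0.9844.
So u = 0.9844 × 3.00 × 10^8 m/s.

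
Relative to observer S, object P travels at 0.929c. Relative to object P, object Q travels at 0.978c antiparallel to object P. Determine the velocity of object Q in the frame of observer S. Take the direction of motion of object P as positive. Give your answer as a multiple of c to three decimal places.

With v = 0.929 and u' = -0.978 (in units of c),
u = (u' + v)/(1 + u'v/c²):
u = (-0.978 + 0.929) / (1 + (-0.978)·0.929) = -0.0490/0.0914 = -0.5359

-0.536c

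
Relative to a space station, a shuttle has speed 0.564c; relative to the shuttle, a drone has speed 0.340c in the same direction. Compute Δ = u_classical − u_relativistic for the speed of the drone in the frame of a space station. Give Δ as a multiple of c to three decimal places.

Galilean: u_cl = 0.340 + 0.564 = 0.9040.
Relativistic: u_rel = (0.340 + 0.564) / (1 + 0.340·0.564) = 0.9040/1.1918 = 0.7585.
Δ = 0.9040 − 0.7585 = 0.1455.

Δ = 0.145c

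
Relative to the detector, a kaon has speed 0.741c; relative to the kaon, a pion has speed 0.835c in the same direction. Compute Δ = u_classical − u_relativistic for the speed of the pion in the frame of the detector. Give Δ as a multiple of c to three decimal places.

Galilean: u_cl = 0.835 + 0.741 = 1.5760.
Relativistic: u_rel = (0.835 + 0.741) / (1 + 0.835·0.741) = 1.5760/1.6187 = 0.9736.
Δ = 1.5760 − 0.9736 = 0.6024.
(The classical prediction exceeds c; the relativistic result does not.)

Δ = 0.602c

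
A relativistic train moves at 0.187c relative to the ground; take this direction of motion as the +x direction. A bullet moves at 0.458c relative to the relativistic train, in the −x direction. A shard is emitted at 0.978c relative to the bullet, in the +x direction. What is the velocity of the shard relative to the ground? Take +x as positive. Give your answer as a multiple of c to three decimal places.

+0.960c

Apply u = (u' + v)/(1 + u'v/c²) successively, working outward toward the ground.
Start: velocity of the relativistic train relative to the ground = 0.1870c.
Compose with the bullet (u' = -0.458 in the relativistic train frame): u_1 = (-0.458 + 0.187) / (1 + (-0.458)·0.187) = -0.2710/0.9144 = -0.2964.
Compose with the shard (u' = 0.978 in the bullet frame): u_2 = (0.978 + (-0.296)) / (1 + 0.978·(-0.296)) = 0.6816/0.7101 = 0.9598.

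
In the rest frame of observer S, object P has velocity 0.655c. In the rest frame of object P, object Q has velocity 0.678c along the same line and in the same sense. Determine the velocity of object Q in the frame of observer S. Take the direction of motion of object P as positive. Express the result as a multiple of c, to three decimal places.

0.923c

With v = 0.655 and u' = 0.678 (in units of c),
u = (u' + v)/(1 + u'v/c²):
u = (0.678 + 0.655) / (1 + 0.678·0.655) = 1.3330/1.4441 = 0.9231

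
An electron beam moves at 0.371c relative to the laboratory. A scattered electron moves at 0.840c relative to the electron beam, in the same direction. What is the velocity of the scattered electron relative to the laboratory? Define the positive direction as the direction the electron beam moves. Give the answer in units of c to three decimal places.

0.923c

With v = 0.371 and u' = 0.840 (in units of c),
u = (u' + v)/(1 + u'v/c²):
u = (0.840 + 0.371) / (1 + 0.840·0.371) = 1.2110/1.3116 = 0.9233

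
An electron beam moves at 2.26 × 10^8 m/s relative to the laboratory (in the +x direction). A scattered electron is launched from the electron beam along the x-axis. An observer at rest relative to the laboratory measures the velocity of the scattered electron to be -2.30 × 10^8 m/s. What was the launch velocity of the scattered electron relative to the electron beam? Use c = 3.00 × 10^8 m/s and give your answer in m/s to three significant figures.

v = 0.753c, u = -0.767c.
Invert the composition law: u' = (u − v)/(1 − uv/c²).
u' = (-0.767 − 0.753) / (1 − (-0.767)(0.753)) = -1.5200/1.5776 = -0.9635.
u' = -0.9635 × 3.00 × 10^8 m/s.

-2.89 × 10^8 m/s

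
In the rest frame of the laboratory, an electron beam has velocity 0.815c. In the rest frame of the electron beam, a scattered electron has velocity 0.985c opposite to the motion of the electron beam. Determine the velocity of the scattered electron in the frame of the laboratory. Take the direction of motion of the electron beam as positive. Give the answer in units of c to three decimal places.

-0.862c

With v = 0.815 and u' = -0.985 (in units of c),
u = (u' + v)/(1 + u'v/c²):
u = (-0.985 + 0.815) / (1 + (-0.985)·0.815) = -0.1700/0.1972 = -0.8620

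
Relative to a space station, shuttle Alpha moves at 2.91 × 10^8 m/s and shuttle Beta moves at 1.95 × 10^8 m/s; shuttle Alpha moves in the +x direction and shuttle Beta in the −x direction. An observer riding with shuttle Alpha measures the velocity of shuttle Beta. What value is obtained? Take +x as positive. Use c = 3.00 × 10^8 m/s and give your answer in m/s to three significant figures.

β_A = 0.970, β_B = -0.650 (dividing each by c = 3.00 × 10^8 m/s).
Transform to A's frame with the inverse velocity-addition law: u' = (u − v)/(1 − uv/c²), taking u = β_B and v = β_A.
u' = (-0.650 − 0.970) / (1 − (0.970)(-0.650)) = -1.6200/1.6305 = -0.9936.
u' = -0.9936 × 3.00 × 10^8 m/s.

-2.98 × 10^8 m/s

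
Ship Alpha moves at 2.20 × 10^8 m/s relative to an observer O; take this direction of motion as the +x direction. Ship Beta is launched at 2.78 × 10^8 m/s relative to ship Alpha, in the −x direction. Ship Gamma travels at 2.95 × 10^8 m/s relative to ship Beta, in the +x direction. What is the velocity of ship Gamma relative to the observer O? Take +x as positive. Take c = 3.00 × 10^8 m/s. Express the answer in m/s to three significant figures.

Apply u = (u' + v)/(1 + u'v/c²) successively, working outward toward the observer O.
(Dividing each given speed by c = 3.00 × 10^8 m/s to work in units of c.)
Start: velocity of ship Alpha relative to the observer O = 0.7333c.
Compose with ship Beta (u' = -0.927 in ship Alpha frame): u_1 = (-0.927 + 0.733) / (1 + (-0.927)·0.733) = -0.1933/0.3204 = -0.6033.
Compose with ship Gamma (u' = 0.983 in ship Beta frame): u_2 = (0.983 + (-0.603)) / (1 + 0.983·(-0.603)) = 0.3800/0.4067 = 0.9343.
So u = 0.9343 × 3.00 × 10^8 m/s.

+2.80 × 10^8 m/s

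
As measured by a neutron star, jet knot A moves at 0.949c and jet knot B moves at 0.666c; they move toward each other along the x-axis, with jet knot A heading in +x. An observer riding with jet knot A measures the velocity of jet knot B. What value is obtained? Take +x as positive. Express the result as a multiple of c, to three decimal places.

β_A = 0.949, β_B = -0.666.
Transform to A's frame with the inverse velocity-addition law: u' = (u − v)/(1 − uv/c²), taking u = β_B and v = β_A.
u' = (-0.666 − 0.949) / (1 − (0.949)(-0.666)) = -1.6150/1.6320 = -0.9896.

-0.990c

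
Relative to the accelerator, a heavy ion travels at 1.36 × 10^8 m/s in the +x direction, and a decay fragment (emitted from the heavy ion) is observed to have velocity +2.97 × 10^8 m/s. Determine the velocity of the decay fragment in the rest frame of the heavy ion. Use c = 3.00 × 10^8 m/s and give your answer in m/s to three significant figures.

+2.92 × 10^8 m/s

v = 0.453c, u = 0.990c.
Invert the composition law: u' = (u − v)/(1 − uv/c²).
u' = (0.990 − 0.453) / (1 − (0.990)(0.453)) = 0.5367/0.5512 = 0.9736.
u' = 0.9736 × 3.00 × 10^8 m/s.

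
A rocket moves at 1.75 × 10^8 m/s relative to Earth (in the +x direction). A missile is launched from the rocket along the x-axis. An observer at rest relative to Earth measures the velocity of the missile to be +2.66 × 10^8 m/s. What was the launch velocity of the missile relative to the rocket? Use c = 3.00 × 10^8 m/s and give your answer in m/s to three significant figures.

+1.88 × 10^8 m/s

v = 0.583c, u = 0.887c.
Invert the composition law: u' = (u − v)/(1 − uv/c²).
u' = (0.887 − 0.583) / (1 − (0.887)(0.583)) = 0.3033/0.4828 = 0.6283.
u' = 0.6283 × 3.00 × 10^8 m/s.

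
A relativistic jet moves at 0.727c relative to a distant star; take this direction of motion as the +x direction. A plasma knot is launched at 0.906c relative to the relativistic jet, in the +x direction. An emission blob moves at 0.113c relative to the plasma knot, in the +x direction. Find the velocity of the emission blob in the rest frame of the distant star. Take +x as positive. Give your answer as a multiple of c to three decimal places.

Apply u = (u' + v)/(1 + u'v/c²) successively, working outward toward the distant star.
Start: velocity of the relativistic jet relative to the distant star = 0.7270c.
Compose with the plasma knot (u' = 0.906 in the relativistic jet frame): u_1 = (0.906 + 0.727) / (1 + 0.906·0.727) = 1.6330/1.6587 = 0.9845.
Compose with the emission blob (u' = 0.113 in the plasma knot frame): u_2 = (0.113 + 0.985) / (1 + 0.113·0.985) = 1.0975/1.1113 = 0.9877.

0.988c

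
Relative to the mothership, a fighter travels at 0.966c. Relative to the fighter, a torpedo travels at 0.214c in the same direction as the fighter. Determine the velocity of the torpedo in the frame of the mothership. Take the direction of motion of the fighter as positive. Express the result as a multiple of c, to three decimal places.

0.978c

With v = 0.966 and u' = 0.214 (in units of c),
u = (u' + v)/(1 + u'v/c²):
u = (0.214 + 0.966) / (1 + 0.214·0.966) = 1.1800/1.2067 = 0.9779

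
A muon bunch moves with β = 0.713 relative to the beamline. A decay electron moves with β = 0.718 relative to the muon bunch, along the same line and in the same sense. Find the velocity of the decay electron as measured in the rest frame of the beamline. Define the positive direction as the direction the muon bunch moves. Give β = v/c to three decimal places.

β = 0.946

With v = 0.713 and u' = 0.718 (in units of c),
u = (u' + v)/(1 + u'v/c²):
u = (0.718 + 0.713) / (1 + 0.718·0.713) = 1.4310/1.5119 = 0.9465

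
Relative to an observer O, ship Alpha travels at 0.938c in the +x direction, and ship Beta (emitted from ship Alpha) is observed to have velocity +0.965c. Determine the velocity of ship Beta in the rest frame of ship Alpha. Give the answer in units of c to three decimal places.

+0.285c

Invert the composition law: u' = (u − v)/(1 − uv/c²).
u' = (0.965 − 0.938) / (1 − (0.965)(0.938)) = 0.0270/0.0948 = 0.2847.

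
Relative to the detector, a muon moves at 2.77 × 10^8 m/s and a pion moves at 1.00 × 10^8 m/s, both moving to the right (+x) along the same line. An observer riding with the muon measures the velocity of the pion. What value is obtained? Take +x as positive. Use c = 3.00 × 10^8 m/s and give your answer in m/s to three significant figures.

-2.56 × 10^8 m/s

β_A = 0.923, β_B = 0.333 (dividing each by c = 3.00 × 10^8 m/s).
Transform to A's frame with the inverse velocity-addition law: u' = (u − v)/(1 − uv/c²), taking u = β_B and v = β_A.
u' = (0.333 − 0.923) / (1 − (0.923)(0.333)) = -0.5900/0.6922 = -0.8523.
u' = -0.8523 × 3.00 × 10^8 m/s.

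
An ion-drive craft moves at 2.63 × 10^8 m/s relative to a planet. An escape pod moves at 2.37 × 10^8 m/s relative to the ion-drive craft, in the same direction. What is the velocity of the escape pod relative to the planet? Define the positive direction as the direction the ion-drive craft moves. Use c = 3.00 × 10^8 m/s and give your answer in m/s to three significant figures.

2.95 × 10^8 m/s

In units of c (dividing by 3.00 × 10^8 m/s): v = 0.877, u' = 0.790.
u = (u' + v)/(1 + u'v/c²):
u = (0.790 + 0.877) / (1 + 0.790·0.877) = 1.6667/1.6926 = 0.9847
Converting back: u = 0.9847 × 3.00 × 10^8 m/s.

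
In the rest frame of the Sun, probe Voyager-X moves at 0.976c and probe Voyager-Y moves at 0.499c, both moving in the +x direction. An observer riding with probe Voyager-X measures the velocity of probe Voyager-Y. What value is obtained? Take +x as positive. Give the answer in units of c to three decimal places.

-0.930c

β_A = 0.976, β_B = 0.499.
Transform to A's frame with the inverse velocity-addition law: u' = (u − v)/(1 − uv/c²), taking u = β_B and v = β_A.
u' = (0.499 − 0.976) / (1 − (0.976)(0.499)) = -0.4770/0.5130 = -0.9299.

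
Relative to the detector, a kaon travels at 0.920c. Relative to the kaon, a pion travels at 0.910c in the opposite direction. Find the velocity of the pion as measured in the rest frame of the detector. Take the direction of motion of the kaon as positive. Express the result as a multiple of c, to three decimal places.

With v = 0.920 and u' = -0.910 (in units of c),
u = (u' + v)/(1 + u'v/c²):
u = (-0.910 + 0.920) / (1 + (-0.910)·0.920) = 0.0100/0.1628 = 0.0614
(Galilean addition would give +0.010c.)

+0.061c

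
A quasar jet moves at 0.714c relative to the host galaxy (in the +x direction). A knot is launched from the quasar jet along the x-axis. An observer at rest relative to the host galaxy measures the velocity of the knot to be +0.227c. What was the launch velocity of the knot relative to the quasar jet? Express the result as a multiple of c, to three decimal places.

-0.581c

Invert the composition law: u' = (u − v)/(1 − uv/c²).
u' = (0.227 − 0.714) / (1 − (0.227)(0.714)) = -0.4870/0.8379 = -0.5812.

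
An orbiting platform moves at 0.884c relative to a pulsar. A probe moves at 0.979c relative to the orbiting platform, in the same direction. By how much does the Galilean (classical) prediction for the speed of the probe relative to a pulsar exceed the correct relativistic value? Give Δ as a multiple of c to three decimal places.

Galilean: u_cl = 0.979 + 0.884 = 1.8630.
Relativistic: u_rel = (0.979 + 0.884) / (1 + 0.979·0.884) = 1.8630/1.8654 = 0.9987.
Δ = 1.8630 − 0.9987 = 0.8643.
(The classical prediction exceeds c; the relativistic result does not.)

Δ = 0.864c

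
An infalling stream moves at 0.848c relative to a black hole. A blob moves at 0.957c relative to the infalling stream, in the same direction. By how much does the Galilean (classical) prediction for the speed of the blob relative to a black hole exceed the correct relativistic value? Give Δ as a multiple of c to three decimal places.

Δ = 0.809c

Galilean: u_cl = 0.957 + 0.848 = 1.8050.
Relativistic: u_rel = (0.957 + 0.848) / (1 + 0.957·0.848) = 1.8050/1.8115 = 0.9964.
Δ = 1.8050 − 0.9964 = 0.8086.
(The classical prediction exceeds c; the relativistic result does not.)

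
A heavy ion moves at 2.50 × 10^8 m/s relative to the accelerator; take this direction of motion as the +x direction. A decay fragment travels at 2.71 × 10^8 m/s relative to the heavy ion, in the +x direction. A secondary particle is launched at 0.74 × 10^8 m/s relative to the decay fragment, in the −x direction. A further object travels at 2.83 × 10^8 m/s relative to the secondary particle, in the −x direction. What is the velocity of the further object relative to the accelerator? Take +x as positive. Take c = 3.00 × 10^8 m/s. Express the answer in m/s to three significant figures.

Apply u = (u' + v)/(1 + u'v/c²) successively, working outward toward the accelerator.
(Dividing each given speed by c = 3.00 × 10^8 m/s to work in units of c.)
Start: velocity of the heavy ion relative to the accelerator = 0.8333c.
Compose with the decay fragment (u' = 0.903 in the heavy ion frame): u_1 = (0.903 + 0.833) / (1 + 0.903·0.833) = 1.7367/1.7528 = 0.9908.
Compose with the secondary particle (u' = -0.247 in the decay fragment frame): u_2 = (-0.247 + 0.991) / (1 + (-0.247)·0.991) = 0.7441/0.7556 = 0.9848.
Compose with the further object (u' = -0.943 in the secondary particle frame): u_3 = (-0.943 + 0.985) / (1 + (-0.943)·0.985) = 0.0415/0.0710 = 0.5847.
So u = 0.5847 × 3.00 × 10^8 m/s.

+1.75 × 10^8 m/s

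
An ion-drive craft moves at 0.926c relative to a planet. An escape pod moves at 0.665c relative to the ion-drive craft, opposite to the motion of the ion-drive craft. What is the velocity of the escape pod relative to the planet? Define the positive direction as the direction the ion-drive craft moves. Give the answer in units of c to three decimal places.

With v = 0.926 and u' = -0.665 (in units of c),
u = (u' + v)/(1 + u'v/c²):
u = (-0.665 + 0.926) / (1 + (-0.665)·0.926) = 0.2610/0.3842 = 0.6793

+0.679c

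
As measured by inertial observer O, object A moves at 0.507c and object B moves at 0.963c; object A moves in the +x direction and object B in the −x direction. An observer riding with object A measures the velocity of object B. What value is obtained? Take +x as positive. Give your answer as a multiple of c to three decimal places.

β_A = 0.507, β_B = -0.963.
Transform to A's frame with the inverse velocity-addition law: u' = (u − v)/(1 − uv/c²), taking u = β_B and v = β_A.
u' = (-0.963 − 0.507) / (1 − (0.507)(-0.963)) = -1.4700/1.4882 = -0.9877.

-0.988c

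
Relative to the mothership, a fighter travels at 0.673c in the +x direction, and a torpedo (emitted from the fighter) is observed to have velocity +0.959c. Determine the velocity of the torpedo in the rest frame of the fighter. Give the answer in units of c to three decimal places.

Invert the composition law: u' = (u − v)/(1 − uv/c²).
u' = (0.959 − 0.673) / (1 − (0.959)(0.673)) = 0.2860/0.3546 = 0.8066.

+0.807c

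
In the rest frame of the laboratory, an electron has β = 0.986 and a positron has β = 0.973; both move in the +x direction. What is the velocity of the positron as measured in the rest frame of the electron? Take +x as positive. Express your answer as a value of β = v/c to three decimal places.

β = -0.320

β_A = 0.986, β_B = 0.973.
Transform to A's frame with the inverse velocity-addition law: u' = (u − v)/(1 − uv/c²), taking u = β_B and v = β_A.
u' = (0.973 − 0.986) / (1 − (0.986)(0.973)) = -0.0130/0.0406 = -0.3200.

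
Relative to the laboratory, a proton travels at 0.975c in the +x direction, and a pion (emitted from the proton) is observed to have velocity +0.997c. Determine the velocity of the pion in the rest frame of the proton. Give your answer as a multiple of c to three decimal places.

+0.788c

Invert the composition law: u' = (u − v)/(1 − uv/c²).
u' = (0.997 − 0.975) / (1 − (0.997)(0.975)) = 0.0220/0.0279 = 0.7878.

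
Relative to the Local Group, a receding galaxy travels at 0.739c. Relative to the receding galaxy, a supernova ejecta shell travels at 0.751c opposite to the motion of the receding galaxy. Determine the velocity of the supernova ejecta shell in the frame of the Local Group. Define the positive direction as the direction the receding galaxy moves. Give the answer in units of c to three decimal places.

-0.027c

With v = 0.739 and u' = -0.751 (in units of c),
u = (u' + v)/(1 + u'v/c²):
u = (-0.751 + 0.739) / (1 + (-0.751)·0.739) = -0.0120/0.4450 = -0.0270
(Galilean addition would give -0.012c.)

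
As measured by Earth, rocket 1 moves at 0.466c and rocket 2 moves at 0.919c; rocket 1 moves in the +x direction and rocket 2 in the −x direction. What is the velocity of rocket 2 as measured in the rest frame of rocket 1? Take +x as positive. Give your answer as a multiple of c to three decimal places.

β_A = 0.466, β_B = -0.919.
Transform to A's frame with the inverse velocity-addition law: u' = (u − v)/(1 − uv/c²), taking u = β_B and v = β_A.
u' = (-0.919 − 0.466) / (1 − (0.466)(-0.919)) = -1.3850/1.4283 = -0.9697.

-0.970c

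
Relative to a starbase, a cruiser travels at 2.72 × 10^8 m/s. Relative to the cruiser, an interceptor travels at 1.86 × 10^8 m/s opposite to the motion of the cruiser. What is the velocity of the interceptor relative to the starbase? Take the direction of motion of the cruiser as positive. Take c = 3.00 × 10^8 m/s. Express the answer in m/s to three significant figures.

+1.96 × 10^8 m/s

In units of c (dividing by 3.00 × 10^8 m/s): v = 0.907, u' = -0.620.
u = (u' + v)/(1 + u'v/c²):
u = (-0.620 + 0.907) / (1 + (-0.620)·0.907) = 0.2867/0.4379 = 0.6547
Converting back: u = 0.6547 × 3.00 × 10^8 m/s.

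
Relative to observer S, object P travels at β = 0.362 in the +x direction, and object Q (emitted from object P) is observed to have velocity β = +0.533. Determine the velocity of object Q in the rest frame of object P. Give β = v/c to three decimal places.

β = +0.212

Invert the composition law: u' = (u − v)/(1 − uv/c²).
u' = (0.533 − 0.362) / (1 − (0.533)(0.362)) = 0.1710/0.8071 = 0.2119.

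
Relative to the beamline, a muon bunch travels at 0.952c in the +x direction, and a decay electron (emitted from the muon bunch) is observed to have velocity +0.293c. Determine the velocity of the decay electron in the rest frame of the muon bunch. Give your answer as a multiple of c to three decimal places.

-0.914c

Invert the composition law: u' = (u − v)/(1 − uv/c²).
u' = (0.293 − 0.952) / (1 − (0.293)(0.952)) = -0.6590/0.7211 = -0.9139.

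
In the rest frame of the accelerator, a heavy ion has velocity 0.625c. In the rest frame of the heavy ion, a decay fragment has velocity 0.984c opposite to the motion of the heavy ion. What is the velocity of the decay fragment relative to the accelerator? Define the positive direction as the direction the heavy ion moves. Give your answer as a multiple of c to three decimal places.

With v = 0.625 and u' = -0.984 (in units of c),
u = (u' + v)/(1 + u'v/c²):
u = (-0.984 + 0.625) / (1 + (-0.984)·0.625) = -0.3590/0.3850 = -0.9325
(Galilean addition would give -0.359c.)

-0.932c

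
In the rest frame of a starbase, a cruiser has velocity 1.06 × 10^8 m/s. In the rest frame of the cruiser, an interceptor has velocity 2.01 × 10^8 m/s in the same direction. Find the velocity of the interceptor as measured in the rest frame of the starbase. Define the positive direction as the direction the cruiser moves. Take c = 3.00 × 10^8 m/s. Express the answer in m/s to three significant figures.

2.48 × 10^8 m/s

In units of c (dividing by 3.00 × 10^8 m/s): v = 0.353, u' = 0.670.
u = (u' + v)/(1 + u'v/c²):
u = (0.670 + 0.353) / (1 + 0.670·0.353) = 1.0233/1.2367 = 0.8274
(Galilean addition would give +1.023c, exceeding c.)
Converting back: u = 0.8274 × 3.00 × 10^8 m/s.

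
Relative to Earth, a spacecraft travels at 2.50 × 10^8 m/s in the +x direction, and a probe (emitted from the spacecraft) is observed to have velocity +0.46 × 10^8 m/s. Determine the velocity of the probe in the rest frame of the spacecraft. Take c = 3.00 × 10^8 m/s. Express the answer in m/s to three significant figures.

-2.34 × 10^8 m/s

v = 0.833c, u = 0.153c.
Invert the composition law: u' = (u − v)/(1 − uv/c²).
u' = (0.153 − 0.833) / (1 − (0.153)(0.833)) = -0.6800/0.8722 = -0.7796.
u' = -0.7796 × 3.00 × 10^8 m/s.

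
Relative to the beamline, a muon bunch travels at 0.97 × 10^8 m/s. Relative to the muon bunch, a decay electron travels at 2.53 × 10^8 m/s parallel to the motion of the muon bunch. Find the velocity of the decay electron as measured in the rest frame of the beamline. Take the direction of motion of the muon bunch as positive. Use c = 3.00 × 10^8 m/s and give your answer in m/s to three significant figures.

2.75 × 10^8 m/s

In units of c (dividing by 3.00 × 10^8 m/s): v = 0.323, u' = 0.843.
u = (u' + v)/(1 + u'v/c²):
u = (0.843 + 0.323) / (1 + 0.843·0.323) = 1.1667/1.2727 = 0.9167
Converting back: u = 0.9167 × 3.00 × 10^8 m/s.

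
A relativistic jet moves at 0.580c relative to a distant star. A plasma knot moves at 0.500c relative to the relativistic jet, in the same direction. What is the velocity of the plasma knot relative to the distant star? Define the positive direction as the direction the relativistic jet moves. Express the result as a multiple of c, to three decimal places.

With v = 0.580 and u' = 0.500 (in units of c),
u = (u' + v)/(1 + u'v/c²):
u = (0.500 + 0.580) / (1 + 0.500·0.580) = 1.0800/1.2900 = 0.8372
(Galilean addition would give +1.080c, exceeding c.)

0.837c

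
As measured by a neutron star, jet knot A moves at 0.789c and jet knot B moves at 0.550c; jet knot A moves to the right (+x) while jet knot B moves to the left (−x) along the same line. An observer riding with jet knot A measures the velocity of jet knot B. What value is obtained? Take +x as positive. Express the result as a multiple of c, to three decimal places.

-0.934c

β_A = 0.789, β_B = -0.550.
Transform to A's frame with the inverse velocity-addition law: u' = (u − v)/(1 − uv/c²), taking u = β_B and v = β_A.
u' = (-0.550 − 0.789) / (1 − (0.789)(-0.550)) = -1.3390/1.4340 = -0.9338.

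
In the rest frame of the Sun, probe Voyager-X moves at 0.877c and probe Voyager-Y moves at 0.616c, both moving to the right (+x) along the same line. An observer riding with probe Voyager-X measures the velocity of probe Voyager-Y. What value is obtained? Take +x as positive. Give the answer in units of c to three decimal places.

-0.568c

β_A = 0.877, β_B = 0.616.
Transform to A's frame with the inverse velocity-addition law: u' = (u − v)/(1 − uv/c²), taking u = β_B and v = β_A.
u' = (0.616 − 0.877) / (1 − (0.877)(0.616)) = -0.2610/0.4598 = -0.5677.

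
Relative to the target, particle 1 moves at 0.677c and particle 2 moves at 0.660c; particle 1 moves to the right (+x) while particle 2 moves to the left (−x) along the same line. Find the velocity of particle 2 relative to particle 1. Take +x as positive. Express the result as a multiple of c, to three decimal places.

β_A = 0.677, β_B = -0.660.
Transform to A's frame with the inverse velocity-addition law: u' = (u − v)/(1 − uv/c²), taking u = β_B and v = β_A.
u' = (-0.660 − 0.677) / (1 − (0.677)(-0.660)) = -1.3370/1.4468 = -0.9241.

-0.924c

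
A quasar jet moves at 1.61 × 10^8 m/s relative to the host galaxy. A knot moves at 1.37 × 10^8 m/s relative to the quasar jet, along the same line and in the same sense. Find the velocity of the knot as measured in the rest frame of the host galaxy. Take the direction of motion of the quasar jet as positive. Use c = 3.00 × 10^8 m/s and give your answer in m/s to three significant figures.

2.39 × 10^8 m/s

In units of c (dividing by 3.00 × 10^8 m/s): v = 0.537, u' = 0.457.
u = (u' + v)/(1 + u'v/c²):
u = (0.457 + 0.537) / (1 + 0.457·0.537) = 0.9933/1.2451 = 0.7978
(Galilean addition would give +0.993c.)
Converting back: u = 0.7978 × 3.00 × 10^8 m/s.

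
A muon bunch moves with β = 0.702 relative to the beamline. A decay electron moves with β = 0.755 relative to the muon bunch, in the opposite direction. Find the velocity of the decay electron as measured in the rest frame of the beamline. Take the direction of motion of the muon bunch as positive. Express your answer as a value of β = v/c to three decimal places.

With v = 0.702 and u' = -0.755 (in units of c),
u = (u' + v)/(1 + u'v/c²):
u = (-0.755 + 0.702) / (1 + (-0.755)·0.702) = -0.0530/0.4700 = -0.1128
(Galilean addition would give -0.053c.)

β = -0.113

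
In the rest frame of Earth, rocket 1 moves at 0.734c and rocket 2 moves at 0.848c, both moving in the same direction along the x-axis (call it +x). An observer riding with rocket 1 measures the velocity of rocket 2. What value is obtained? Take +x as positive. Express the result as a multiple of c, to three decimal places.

+0.302c

β_A = 0.734, β_B = 0.848.
Transform to A's frame with the inverse velocity-addition law: u' = (u − v)/(1 − uv/c²), taking u = β_B and v = β_A.
u' = (0.848 − 0.734) / (1 − (0.734)(0.848)) = 0.1140/0.3776 = 0.3019.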